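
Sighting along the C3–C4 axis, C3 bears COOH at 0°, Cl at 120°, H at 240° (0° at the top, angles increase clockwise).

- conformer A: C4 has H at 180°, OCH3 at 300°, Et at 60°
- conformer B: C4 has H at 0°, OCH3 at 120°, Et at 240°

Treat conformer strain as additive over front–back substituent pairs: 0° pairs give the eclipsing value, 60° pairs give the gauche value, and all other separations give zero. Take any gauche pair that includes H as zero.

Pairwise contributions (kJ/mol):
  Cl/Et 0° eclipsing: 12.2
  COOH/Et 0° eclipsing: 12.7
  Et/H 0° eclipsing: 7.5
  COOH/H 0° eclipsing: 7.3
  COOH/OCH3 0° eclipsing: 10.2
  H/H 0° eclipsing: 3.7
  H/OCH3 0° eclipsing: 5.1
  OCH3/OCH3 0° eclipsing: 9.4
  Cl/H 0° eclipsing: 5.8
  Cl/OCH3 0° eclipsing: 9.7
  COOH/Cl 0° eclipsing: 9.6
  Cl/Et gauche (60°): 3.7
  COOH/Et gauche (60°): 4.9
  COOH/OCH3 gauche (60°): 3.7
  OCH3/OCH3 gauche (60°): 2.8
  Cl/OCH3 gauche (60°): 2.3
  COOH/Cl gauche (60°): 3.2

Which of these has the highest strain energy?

B

A is staggered. COOH at 0° is gauche with OCH3 at 300° (3.7); COOH at 0° is gauche with Et at 60° (4.9); Cl at 120° is gauche with Et at 60° (3.7). Total 12.3 kJ/mol.
B is eclipsed. COOH at 0° is eclipsed with H at 0° (7.3); Cl at 120° is eclipsed with OCH3 at 120° (9.7); H at 240° is eclipsed with Et at 240° (7.5). Total 24.5 kJ/mol.
B has the highest total (24.5 kJ/mol).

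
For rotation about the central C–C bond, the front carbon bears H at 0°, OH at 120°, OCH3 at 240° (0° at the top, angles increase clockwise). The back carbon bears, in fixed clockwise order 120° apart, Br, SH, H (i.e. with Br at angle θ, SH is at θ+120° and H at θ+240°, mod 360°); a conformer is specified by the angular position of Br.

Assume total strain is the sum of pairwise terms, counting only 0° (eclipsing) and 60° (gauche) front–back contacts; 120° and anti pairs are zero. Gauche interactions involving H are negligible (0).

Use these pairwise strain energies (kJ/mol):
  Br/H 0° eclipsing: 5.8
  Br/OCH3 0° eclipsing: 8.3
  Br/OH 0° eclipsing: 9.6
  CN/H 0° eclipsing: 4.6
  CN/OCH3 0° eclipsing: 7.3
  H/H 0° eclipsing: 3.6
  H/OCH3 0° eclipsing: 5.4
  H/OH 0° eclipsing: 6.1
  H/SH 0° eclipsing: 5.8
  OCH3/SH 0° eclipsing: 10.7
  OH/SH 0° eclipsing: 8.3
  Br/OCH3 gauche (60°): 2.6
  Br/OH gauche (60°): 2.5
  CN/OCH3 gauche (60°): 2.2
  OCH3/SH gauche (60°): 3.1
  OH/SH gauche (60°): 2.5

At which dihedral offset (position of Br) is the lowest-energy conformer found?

Br at 0° (eclipsed): H(0°)/Br(0°) eclipsed 5.8; OH(120°)/SH(120°) eclipsed 8.3; OCH3(240°)/H(240°) eclipsed 5.4 → 19.5 kJ/mol.
Br at 60° (staggered): OH(120°)/Br(60°) gauche 2.5; OH(120°)/SH(180°) gauche 2.5; OCH3(240°)/SH(180°) gauche 3.1 → 8.1 kJ/mol.
Br at 120° (eclipsed): H(0°)/H(0°) eclipsed 3.6; OH(120°)/Br(120°) eclipsed 9.6; OCH3(240°)/SH(240°) eclipsed 10.7 → 23.9 kJ/mol.
Br at 180° (staggered): OH(120°)/Br(180°) gauche 2.5; OCH3(240°)/Br(180°) gauche 2.6; OCH3(240°)/SH(300°) gauche 3.1 → 8.2 kJ/mol.
Br at 240° (eclipsed): H(0°)/SH(0°) eclipsed 5.8; OH(120°)/H(120°) eclipsed 6.1; OCH3(240°)/Br(240°) eclipsed 8.3 → 20.2 kJ/mol.
Br at 300° (staggered): OH(120°)/SH(60°) gauche 2.5; OCH3(240°)/Br(300°) gauche 2.6 → 5.1 kJ/mol.
The minimum (5.1 kJ/mol) occurs with Br at 300°.

300°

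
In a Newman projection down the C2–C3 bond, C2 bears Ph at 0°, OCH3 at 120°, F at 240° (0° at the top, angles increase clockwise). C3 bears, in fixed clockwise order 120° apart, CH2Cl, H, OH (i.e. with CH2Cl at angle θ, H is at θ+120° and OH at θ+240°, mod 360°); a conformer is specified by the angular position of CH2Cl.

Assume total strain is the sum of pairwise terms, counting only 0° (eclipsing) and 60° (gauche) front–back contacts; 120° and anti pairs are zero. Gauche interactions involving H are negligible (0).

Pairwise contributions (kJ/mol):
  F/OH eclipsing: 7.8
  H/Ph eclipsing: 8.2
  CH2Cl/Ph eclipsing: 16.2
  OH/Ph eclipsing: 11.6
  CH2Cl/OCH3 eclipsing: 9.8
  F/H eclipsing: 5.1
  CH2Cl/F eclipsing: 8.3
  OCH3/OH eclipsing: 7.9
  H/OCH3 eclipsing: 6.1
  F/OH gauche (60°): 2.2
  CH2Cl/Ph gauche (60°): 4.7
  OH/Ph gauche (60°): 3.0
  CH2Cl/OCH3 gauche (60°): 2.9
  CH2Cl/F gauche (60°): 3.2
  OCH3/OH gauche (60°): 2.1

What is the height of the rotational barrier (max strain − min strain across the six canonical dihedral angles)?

CH2Cl at 0° is eclipsed. Ph at 0° is eclipsed with CH2Cl at 0° (16.2); OCH3 at 120° is eclipsed with H at 120° (6.1); F at 240° is eclipsed with OH at 240° (7.8). Total 30.1 kJ/mol.
CH2Cl at 60° is staggered. Ph at 0° is gauche with CH2Cl at 60° (4.7); Ph at 0° is gauche with OH at 300° (3.0); OCH3 at 120° is gauche with CH2Cl at 60° (2.9); F at 240° is gauche with OH at 300° (2.2). Total 12.8 kJ/mol.
CH2Cl at 120° is eclipsed. Ph at 0° is eclipsed with OH at 0° (11.6); OCH3 at 120° is eclipsed with CH2Cl at 120° (9.8); F at 240° is eclipsed with H at 240° (5.1). Total 26.5 kJ/mol.
CH2Cl at 180° is staggered. Ph at 0° is gauche with OH at 60° (3.0); OCH3 at 120° is gauche with CH2Cl at 180° (2.9); OCH3 at 120° is gauche with OH at 60° (2.1); F at 240° is gauche with CH2Cl at 180° (3.2). Total 11.2 kJ/mol.
CH2Cl at 240° is eclipsed. Ph at 0° is eclipsed with H at 0° (8.2); OCH3 at 120° is eclipsed with OH at 120° (7.9); F at 240° is eclipsed with CH2Cl at 240° (8.3). Total 24.4 kJ/mol.
CH2Cl at 300° is staggered. Ph at 0° is gauche with CH2Cl at 300° (4.7); OCH3 at 120° is gauche with OH at 180° (2.1); F at 240° is gauche with CH2Cl at 300° (3.2); F at 240° is gauche with OH at 180° (2.2). Total 12.2 kJ/mol.
Max at 0° (30.1 kJ/mol), min at 180° (11.2 kJ/mol); barrier = 18.9 kJ/mol.

18.9 kJ/mol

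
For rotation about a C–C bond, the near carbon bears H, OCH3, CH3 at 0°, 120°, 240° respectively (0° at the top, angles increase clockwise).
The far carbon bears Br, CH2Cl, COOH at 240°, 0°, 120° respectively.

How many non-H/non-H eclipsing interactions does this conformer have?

2

Non-H eclipsing pairs: OCH3(120°)/COOH(120°); CH3(240°)/Br(240°) — 2 interactions.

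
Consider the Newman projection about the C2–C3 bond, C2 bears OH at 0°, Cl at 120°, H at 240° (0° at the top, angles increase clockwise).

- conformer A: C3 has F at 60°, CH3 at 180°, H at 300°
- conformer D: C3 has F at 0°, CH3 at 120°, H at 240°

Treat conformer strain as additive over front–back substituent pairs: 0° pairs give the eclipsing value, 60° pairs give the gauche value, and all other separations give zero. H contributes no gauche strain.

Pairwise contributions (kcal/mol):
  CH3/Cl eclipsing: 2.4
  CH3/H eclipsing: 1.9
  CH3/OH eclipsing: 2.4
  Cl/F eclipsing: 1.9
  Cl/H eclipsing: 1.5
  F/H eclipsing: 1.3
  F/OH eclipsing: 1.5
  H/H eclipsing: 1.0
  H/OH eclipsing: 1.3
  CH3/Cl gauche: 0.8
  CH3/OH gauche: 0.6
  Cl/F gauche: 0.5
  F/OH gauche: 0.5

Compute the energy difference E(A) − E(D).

A is staggered. OH at 0° is gauche with F at 60° (0.5); Cl at 120° is gauche with F at 60° (0.5); Cl at 120° is gauche with CH3 at 180° (0.8). Total 1.8 kcal/mol.
D is eclipsed. OH at 0° is eclipsed with F at 0° (1.5); Cl at 120° is eclipsed with CH3 at 120° (2.4); H at 240° is eclipsed with H at 240° (1.0). Total 4.9 kcal/mol.
E(A) − E(D) = 1.8 − 4.9 = -3.1 kcal/mol.

-3.1 kcal/mol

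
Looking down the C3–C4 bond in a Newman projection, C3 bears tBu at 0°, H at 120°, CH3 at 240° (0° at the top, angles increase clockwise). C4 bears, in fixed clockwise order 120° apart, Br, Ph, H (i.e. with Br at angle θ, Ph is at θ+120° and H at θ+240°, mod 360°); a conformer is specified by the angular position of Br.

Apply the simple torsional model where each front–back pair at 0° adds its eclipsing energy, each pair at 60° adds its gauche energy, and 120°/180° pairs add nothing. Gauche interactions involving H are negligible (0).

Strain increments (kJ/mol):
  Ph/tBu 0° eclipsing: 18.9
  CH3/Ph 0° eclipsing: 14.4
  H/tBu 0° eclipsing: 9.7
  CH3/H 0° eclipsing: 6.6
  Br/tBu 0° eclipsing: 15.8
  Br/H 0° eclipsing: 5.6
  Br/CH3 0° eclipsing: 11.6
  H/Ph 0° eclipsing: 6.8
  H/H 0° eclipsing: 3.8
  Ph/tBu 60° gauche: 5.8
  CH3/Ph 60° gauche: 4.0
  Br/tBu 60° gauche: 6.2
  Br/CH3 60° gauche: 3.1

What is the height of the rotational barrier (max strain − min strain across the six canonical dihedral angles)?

Br at 0° (eclipsed): tBu(0°)/Br(0°) eclipsed 15.8; H(120°)/Ph(120°) eclipsed 6.8; CH3(240°)/H(240°) eclipsed 6.6 → 29.2 kJ/mol.
Br at 60° (staggered): tBu(0°)/Br(60°) gauche 6.2; CH3(240°)/Ph(180°) gauche 4.0 → 10.2 kJ/mol.
Br at 120° (eclipsed): tBu(0°)/H(0°) eclipsed 9.7; H(120°)/Br(120°) eclipsed 5.6; CH3(240°)/Ph(240°) eclipsed 14.4 → 29.7 kJ/mol.
Br at 180° (staggered): tBu(0°)/Ph(300°) gauche 5.8; CH3(240°)/Br(180°) gauche 3.1; CH3(240°)/Ph(300°) gauche 4.0 → 12.9 kJ/mol.
Br at 240° (eclipsed): tBu(0°)/Ph(0°) eclipsed 18.9; H(120°)/H(120°) eclipsed 3.8; CH3(240°)/Br(240°) eclipsed 11.6 → 34.3 kJ/mol.
Br at 300° (staggered): tBu(0°)/Br(300°) gauche 6.2; tBu(0°)/Ph(60°) gauche 5.8; CH3(240°)/Br(300°) gauche 3.1 → 15.1 kJ/mol.
Max at 240° (34.3 kJ/mol), min at 60° (10.2 kJ/mol); barrier = 24.1 kJ/mol.

24.1 kJ/mol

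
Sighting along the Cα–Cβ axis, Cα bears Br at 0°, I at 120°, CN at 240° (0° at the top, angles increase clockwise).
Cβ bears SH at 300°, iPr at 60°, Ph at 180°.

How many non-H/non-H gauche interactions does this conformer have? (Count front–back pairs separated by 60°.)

Non-H gauche pairs: Br(0°)/SH(300°); Br(0°)/iPr(60°); I(120°)/iPr(60°); I(120°)/Ph(180°); CN(240°)/SH(300°); CN(240°)/Ph(180°) — 6 interactions.

6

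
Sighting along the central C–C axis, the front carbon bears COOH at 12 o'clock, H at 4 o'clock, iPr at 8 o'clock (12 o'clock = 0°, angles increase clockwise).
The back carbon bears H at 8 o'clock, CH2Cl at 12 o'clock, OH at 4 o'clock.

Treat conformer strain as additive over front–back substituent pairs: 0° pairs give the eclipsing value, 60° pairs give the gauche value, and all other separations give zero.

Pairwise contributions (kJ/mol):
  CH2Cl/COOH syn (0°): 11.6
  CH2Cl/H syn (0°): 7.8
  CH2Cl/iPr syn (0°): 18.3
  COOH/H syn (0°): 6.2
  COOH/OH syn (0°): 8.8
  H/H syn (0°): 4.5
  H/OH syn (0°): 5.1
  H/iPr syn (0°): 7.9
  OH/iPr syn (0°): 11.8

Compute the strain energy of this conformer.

24.6 kJ/mol

This conformer (eclipsed): COOH(0°)/CH2Cl(0°) eclipsed 11.6; H(120°)/OH(120°) eclipsed 5.1; iPr(240°)/H(240°) eclipsed 7.9 → 24.6 kJ/mol.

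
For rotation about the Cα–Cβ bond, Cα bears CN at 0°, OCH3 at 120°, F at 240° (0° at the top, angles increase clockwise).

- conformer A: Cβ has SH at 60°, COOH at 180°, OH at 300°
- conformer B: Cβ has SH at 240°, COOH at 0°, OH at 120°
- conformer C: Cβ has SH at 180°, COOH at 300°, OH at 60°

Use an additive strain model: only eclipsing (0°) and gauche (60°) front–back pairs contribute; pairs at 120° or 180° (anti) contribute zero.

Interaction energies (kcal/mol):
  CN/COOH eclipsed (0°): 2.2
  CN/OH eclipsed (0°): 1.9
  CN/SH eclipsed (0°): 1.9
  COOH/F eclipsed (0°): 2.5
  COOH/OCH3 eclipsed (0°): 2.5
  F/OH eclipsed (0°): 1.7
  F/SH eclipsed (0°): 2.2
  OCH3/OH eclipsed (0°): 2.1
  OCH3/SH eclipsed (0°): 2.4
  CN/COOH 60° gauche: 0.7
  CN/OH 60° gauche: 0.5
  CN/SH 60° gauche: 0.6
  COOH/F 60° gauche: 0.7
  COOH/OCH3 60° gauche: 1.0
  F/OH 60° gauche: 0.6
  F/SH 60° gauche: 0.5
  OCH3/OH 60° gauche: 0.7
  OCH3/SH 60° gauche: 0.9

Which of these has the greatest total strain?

B

A (staggered): CN–SH gauche, CN–OH gauche, OCH3–SH gauche, OCH3–COOH gauche, F–COOH gauche, F–OH gauche; 0.6 + 0.5 + 0.9 + 1.0 + 0.7 + 0.6 = 4.3 kcal/mol.
B (eclipsed): CN–COOH eclipsed, OCH3–OH eclipsed, F–SH eclipsed; 2.2 + 2.1 + 2.2 = 6.5 kcal/mol.
C (staggered): CN–COOH gauche, CN–OH gauche, OCH3–SH gauche, OCH3–OH gauche, F–SH gauche, F–COOH gauche; 0.7 + 0.5 + 0.9 + 0.7 + 0.5 + 0.7 = 4.0 kcal/mol.
B has the highest total (6.5 kcal/mol).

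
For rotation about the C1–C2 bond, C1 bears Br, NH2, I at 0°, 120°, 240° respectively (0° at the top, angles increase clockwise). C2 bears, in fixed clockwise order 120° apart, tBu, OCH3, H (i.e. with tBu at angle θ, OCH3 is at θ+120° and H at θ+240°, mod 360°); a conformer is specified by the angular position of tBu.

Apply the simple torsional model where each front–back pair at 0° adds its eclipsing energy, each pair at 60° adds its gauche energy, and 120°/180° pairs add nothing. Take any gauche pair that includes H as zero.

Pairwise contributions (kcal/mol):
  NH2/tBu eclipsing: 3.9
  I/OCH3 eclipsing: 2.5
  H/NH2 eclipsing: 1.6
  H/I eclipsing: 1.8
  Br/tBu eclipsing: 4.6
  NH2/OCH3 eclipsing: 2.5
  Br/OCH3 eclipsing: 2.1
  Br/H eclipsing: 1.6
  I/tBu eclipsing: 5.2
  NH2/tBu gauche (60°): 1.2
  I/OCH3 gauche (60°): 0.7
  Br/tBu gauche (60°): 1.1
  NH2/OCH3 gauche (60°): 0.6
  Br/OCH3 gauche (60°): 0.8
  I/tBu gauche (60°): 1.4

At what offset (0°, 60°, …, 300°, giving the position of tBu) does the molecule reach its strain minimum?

60°

tBu at 0° is eclipsed. Br at 0° is eclipsed with tBu at 0° (4.6); NH2 at 120° is eclipsed with OCH3 at 120° (2.5); I at 240° is eclipsed with H at 240° (1.8). Total 8.9 kcal/mol.
tBu at 60° is staggered. Br at 0° is gauche with tBu at 60° (1.1); NH2 at 120° is gauche with tBu at 60° (1.2); NH2 at 120° is gauche with OCH3 at 180° (0.6); I at 240° is gauche with OCH3 at 180° (0.7). Total 3.6 kcal/mol.
tBu at 120° is eclipsed. Br at 0° is eclipsed with H at 0° (1.6); NH2 at 120° is eclipsed with tBu at 120° (3.9); I at 240° is eclipsed with OCH3 at 240° (2.5). Total 8.0 kcal/mol.
tBu at 180° is staggered. Br at 0° is gauche with OCH3 at 300° (0.8); NH2 at 120° is gauche with tBu at 180° (1.2); I at 240° is gauche with tBu at 180° (1.4); I at 240° is gauche with OCH3 at 300° (0.7). Total 4.1 kcal/mol.
tBu at 240° is eclipsed. Br at 0° is eclipsed with OCH3 at 0° (2.1); NH2 at 120° is eclipsed with H at 120° (1.6); I at 240° is eclipsed with tBu at 240° (5.2). Total 8.9 kcal/mol.
tBu at 300° is staggered. Br at 0° is gauche with tBu at 300° (1.1); Br at 0° is gauche with OCH3 at 60° (0.8); NH2 at 120° is gauche with OCH3 at 60° (0.6); I at 240° is gauche with tBu at 300° (1.4). Total 3.9 kcal/mol.
The minimum (3.6 kcal/mol) occurs with tBu at 60°.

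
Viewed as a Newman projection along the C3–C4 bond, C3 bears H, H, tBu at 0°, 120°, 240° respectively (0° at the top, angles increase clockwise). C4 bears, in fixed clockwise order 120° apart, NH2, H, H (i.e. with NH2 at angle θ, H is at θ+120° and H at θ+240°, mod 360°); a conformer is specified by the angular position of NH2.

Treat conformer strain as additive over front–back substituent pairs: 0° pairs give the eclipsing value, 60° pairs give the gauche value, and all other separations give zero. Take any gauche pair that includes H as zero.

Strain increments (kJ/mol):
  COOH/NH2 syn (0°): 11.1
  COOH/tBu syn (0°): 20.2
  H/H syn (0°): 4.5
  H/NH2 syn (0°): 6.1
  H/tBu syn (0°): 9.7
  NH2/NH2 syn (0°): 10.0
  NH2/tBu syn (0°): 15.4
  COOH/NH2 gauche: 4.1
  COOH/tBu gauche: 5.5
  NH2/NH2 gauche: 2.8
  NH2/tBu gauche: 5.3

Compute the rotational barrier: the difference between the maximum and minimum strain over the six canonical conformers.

24.4 kJ/mol

NH2 at 0° (eclipsed): H(0°)/NH2(0°) eclipsed 6.1; H(120°)/H(120°) eclipsed 4.5; tBu(240°)/H(240°) eclipsed 9.7 → 20.3 kJ/mol.
NH2 at 60° (staggered): no non-H gauche contacts → 0.0 kJ/mol.
NH2 at 120° (eclipsed): H(0°)/H(0°) eclipsed 4.5; H(120°)/NH2(120°) eclipsed 6.1; tBu(240°)/H(240°) eclipsed 9.7 → 20.3 kJ/mol.
NH2 at 180° (staggered): tBu(240°)/NH2(180°) gauche 5.3 → 5.3 kJ/mol.
NH2 at 240° (eclipsed): H(0°)/H(0°) eclipsed 4.5; H(120°)/H(120°) eclipsed 4.5; tBu(240°)/NH2(240°) eclipsed 15.4 → 24.4 kJ/mol.
NH2 at 300° (staggered): tBu(240°)/NH2(300°) gauche 5.3 → 5.3 kJ/mol.
Max at 240° (24.4 kJ/mol), min at 60° (0.0 kJ/mol); barrier = 24.4 kJ/mol.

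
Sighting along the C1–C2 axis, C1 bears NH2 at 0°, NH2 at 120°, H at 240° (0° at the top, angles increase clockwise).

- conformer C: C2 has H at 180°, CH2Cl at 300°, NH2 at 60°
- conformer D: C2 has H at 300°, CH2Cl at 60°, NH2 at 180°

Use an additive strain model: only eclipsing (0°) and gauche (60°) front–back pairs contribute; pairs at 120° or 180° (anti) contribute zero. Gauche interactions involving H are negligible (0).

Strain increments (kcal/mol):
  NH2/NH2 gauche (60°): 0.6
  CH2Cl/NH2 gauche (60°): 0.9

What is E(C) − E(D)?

C (staggered): NH2(0°)/CH2Cl(300°) gauche 0.9; NH2(0°)/NH2(60°) gauche 0.6; NH2(120°)/NH2(60°) gauche 0.6 → 2.1 kcal/mol.
D (staggered): NH2(0°)/CH2Cl(60°) gauche 0.9; NH2(120°)/CH2Cl(60°) gauche 0.9; NH2(120°)/NH2(180°) gauche 0.6 → 2.4 kcal/mol.
E(C) − E(D) = 2.1 − 2.4 = -0.3 kcal/mol.

-0.3 kcal/mol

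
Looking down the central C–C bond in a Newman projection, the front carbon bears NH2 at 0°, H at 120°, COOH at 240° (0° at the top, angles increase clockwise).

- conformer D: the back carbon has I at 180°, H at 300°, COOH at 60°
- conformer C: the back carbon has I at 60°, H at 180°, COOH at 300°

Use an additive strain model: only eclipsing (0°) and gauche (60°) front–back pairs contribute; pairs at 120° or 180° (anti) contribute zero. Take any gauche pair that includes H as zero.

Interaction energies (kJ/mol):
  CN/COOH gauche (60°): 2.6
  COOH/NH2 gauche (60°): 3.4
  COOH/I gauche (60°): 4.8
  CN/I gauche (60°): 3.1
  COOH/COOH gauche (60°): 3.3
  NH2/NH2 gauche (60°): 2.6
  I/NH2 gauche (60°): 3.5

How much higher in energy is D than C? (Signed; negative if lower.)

D is staggered. NH2 at 0° is gauche with COOH at 60° (3.4); COOH at 240° is gauche with I at 180° (4.8). Total 8.2 kJ/mol.
C is staggered. NH2 at 0° is gauche with I at 60° (3.5); NH2 at 0° is gauche with COOH at 300° (3.4); COOH at 240° is gauche with COOH at 300° (3.3). Total 10.2 kJ/mol.
E(D) − E(C) = 8.2 − 10.2 = -2.0 kJ/mol.

-2.0 kJ/mol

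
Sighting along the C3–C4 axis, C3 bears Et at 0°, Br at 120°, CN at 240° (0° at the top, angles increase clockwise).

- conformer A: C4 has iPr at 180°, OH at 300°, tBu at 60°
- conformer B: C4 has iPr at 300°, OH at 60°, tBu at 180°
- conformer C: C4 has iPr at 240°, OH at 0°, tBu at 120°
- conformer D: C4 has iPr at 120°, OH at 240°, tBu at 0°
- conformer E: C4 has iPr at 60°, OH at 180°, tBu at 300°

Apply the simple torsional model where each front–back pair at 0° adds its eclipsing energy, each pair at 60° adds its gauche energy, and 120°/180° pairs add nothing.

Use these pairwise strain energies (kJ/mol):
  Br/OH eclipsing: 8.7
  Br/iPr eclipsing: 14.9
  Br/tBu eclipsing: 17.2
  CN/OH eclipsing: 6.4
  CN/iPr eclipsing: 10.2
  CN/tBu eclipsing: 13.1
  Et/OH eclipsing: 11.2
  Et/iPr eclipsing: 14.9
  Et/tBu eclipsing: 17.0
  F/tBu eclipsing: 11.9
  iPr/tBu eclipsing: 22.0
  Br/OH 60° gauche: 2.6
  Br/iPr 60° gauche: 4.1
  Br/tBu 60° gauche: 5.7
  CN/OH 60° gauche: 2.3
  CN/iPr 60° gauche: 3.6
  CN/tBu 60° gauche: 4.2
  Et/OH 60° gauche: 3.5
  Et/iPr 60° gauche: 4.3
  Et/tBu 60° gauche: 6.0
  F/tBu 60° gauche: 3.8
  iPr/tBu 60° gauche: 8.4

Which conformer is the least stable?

A (staggered): Et–OH gauche, Et–tBu gauche, Br–iPr gauche, Br–tBu gauche, CN–iPr gauche, CN–OH gauche; 3.5 + 6.0 + 4.1 + 5.7 + 3.6 + 2.3 = 25.2 kJ/mol.
B (staggered): Et–iPr gauche, Et–OH gauche, Br–OH gauche, Br–tBu gauche, CN–iPr gauche, CN–tBu gauche; 4.3 + 3.5 + 2.6 + 5.7 + 3.6 + 4.2 = 23.9 kJ/mol.
C (eclipsed): Et–OH eclipsed, Br–tBu eclipsed, CN–iPr eclipsed; 11.2 + 17.2 + 10.2 = 38.6 kJ/mol.
D (eclipsed): Et–tBu eclipsed, Br–iPr eclipsed, CN–OH eclipsed; 17.0 + 14.9 + 6.4 = 38.3 kJ/mol.
E (staggered): Et–iPr gauche, Et–tBu gauche, Br–iPr gauche, Br–OH gauche, CN–OH gauche, CN–tBu gauche; 4.3 + 6.0 + 4.1 + 2.6 + 2.3 + 4.2 = 23.5 kJ/mol.
C has the highest total (38.6 kJ/mol).

C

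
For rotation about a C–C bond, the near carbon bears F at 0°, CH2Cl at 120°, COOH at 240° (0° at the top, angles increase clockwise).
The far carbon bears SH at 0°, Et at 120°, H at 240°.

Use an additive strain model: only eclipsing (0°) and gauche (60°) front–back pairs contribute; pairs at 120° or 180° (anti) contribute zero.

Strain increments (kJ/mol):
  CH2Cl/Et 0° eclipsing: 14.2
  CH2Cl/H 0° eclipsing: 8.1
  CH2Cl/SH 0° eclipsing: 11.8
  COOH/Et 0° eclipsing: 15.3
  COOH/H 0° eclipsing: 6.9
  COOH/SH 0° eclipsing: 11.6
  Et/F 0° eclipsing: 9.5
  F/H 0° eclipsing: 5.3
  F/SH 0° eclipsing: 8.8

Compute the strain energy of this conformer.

29.9 kJ/mol

This conformer (eclipsed): F–SH eclipsed, CH2Cl–Et eclipsed, COOH–H eclipsed; 8.8 + 14.2 + 6.9 = 29.9 kJ/mol.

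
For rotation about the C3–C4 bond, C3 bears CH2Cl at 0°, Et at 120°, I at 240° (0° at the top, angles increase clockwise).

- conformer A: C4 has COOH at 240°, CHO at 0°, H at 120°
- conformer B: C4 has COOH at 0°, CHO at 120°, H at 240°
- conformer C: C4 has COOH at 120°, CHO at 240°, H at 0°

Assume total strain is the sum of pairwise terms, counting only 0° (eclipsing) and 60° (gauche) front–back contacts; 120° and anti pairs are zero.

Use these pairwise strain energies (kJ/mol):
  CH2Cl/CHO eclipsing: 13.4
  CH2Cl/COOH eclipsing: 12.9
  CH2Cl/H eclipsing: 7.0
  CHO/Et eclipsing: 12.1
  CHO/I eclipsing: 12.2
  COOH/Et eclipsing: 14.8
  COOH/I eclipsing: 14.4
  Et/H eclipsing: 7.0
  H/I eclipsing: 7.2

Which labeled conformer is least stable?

A (eclipsed): CH2Cl–CHO eclipsed, Et–H eclipsed, I–COOH eclipsed; 13.4 + 7.0 + 14.4 = 34.8 kJ/mol.
B (eclipsed): CH2Cl–COOH eclipsed, Et–CHO eclipsed, I–H eclipsed; 12.9 + 12.1 + 7.2 = 32.2 kJ/mol.
C (eclipsed): CH2Cl–H eclipsed, Et–COOH eclipsed, I–CHO eclipsed; 7.0 + 14.8 + 12.2 = 34.0 kJ/mol.
A has the highest total (34.8 kJ/mol).

A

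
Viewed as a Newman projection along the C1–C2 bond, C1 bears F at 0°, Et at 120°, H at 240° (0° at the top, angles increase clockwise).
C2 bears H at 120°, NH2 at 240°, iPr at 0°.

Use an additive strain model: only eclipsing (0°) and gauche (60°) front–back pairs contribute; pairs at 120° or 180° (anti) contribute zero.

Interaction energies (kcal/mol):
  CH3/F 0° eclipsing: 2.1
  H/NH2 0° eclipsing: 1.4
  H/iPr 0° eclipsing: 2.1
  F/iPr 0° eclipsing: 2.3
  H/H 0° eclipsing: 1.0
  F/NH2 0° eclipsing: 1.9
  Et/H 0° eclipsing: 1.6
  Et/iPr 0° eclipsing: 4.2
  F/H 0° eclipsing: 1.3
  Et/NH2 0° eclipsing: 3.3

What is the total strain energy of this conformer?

5.3 kcal/mol

This conformer (eclipsed): F(0°)/iPr(0°) eclipsed 2.3; Et(120°)/H(120°) eclipsed 1.6; H(240°)/NH2(240°) eclipsed 1.4 → 5.3 kcal/mol.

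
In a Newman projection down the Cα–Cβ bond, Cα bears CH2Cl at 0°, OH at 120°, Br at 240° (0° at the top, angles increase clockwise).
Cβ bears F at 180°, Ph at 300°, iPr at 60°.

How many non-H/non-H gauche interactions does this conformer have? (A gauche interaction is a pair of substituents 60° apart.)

Non-H gauche pairs: CH2Cl(0°)/Ph(300°); CH2Cl(0°)/iPr(60°); OH(120°)/F(180°); OH(120°)/iPr(60°); Br(240°)/F(180°); Br(240°)/Ph(300°) — 6 interactions.

6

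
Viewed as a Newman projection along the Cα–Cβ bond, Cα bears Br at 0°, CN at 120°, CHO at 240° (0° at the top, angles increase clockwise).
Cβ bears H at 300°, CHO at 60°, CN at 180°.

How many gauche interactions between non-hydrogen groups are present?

4

Non-H gauche pairs: Br(0°)/CHO(60°); CN(120°)/CHO(60°); CN(120°)/CN(180°); CHO(240°)/CN(180°) — 4 interactions.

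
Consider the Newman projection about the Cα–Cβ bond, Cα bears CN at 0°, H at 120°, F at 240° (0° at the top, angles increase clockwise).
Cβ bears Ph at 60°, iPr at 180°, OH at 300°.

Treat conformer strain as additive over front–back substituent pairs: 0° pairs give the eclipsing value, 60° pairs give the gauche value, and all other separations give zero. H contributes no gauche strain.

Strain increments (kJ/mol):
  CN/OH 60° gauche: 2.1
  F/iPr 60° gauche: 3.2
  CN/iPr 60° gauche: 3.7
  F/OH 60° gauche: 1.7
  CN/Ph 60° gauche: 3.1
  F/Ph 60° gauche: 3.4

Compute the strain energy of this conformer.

10.1 kJ/mol

This conformer is staggered. CN at 0° is gauche with Ph at 60° (3.1); CN at 0° is gauche with OH at 300° (2.1); F at 240° is gauche with iPr at 180° (3.2); F at 240° is gauche with OH at 300° (1.7). Total 10.1 kJ/mol.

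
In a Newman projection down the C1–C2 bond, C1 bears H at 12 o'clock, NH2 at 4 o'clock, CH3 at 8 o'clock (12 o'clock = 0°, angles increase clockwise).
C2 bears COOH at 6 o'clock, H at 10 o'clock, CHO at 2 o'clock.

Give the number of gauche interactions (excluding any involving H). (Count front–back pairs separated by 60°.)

3

Non-H gauche pairs: NH2(120°)/COOH(180°); NH2(120°)/CHO(60°); CH3(240°)/COOH(180°) — 3 interactions.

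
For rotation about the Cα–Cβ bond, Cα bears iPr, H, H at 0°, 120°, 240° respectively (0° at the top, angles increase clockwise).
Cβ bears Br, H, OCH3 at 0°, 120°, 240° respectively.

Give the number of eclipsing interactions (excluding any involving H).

Non-H eclipsing pairs: iPr(0°)/Br(0°) — 1 interaction.

1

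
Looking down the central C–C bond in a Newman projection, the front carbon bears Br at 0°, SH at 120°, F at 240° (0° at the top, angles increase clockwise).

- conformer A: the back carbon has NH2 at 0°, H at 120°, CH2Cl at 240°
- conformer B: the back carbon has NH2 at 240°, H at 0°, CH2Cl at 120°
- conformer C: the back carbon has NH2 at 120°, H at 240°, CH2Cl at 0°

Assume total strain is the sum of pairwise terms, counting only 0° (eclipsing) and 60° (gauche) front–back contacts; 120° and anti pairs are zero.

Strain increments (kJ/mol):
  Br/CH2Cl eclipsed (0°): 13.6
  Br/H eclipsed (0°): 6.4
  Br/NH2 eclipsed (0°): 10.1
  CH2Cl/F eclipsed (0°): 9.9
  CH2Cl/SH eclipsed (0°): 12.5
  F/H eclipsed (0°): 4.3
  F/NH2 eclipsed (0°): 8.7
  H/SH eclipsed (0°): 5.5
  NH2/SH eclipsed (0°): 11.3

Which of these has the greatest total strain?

C

A (eclipsed): Br(0°)/NH2(0°) eclipsed 10.1; SH(120°)/H(120°) eclipsed 5.5; F(240°)/CH2Cl(240°) eclipsed 9.9 → 25.5 kJ/mol.
B (eclipsed): Br(0°)/H(0°) eclipsed 6.4; SH(120°)/CH2Cl(120°) eclipsed 12.5; F(240°)/NH2(240°) eclipsed 8.7 → 27.6 kJ/mol.
C (eclipsed): Br(0°)/CH2Cl(0°) eclipsed 13.6; SH(120°)/NH2(120°) eclipsed 11.3; F(240°)/H(240°) eclipsed 4.3 → 29.2 kJ/mol.
C has the highest total (29.2 kJ/mol).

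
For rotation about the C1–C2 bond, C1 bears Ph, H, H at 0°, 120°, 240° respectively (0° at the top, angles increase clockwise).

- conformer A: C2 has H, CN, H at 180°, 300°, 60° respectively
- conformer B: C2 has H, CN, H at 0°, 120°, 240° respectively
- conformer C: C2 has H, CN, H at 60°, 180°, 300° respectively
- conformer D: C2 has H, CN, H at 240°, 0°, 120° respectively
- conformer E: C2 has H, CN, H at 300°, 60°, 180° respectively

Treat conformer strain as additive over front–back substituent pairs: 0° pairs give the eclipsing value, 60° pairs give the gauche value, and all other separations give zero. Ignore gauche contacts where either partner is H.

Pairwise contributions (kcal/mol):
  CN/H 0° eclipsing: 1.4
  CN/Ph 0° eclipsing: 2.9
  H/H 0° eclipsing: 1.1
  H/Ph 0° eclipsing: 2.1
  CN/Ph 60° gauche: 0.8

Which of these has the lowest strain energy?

A (staggered): Ph–CN gauche; 0.8 = 0.8 kcal/mol.
B (eclipsed): Ph–H eclipsed, H–CN eclipsed, H–H eclipsed; 2.1 + 1.4 + 1.1 = 4.6 kcal/mol.
C (staggered): no non-H gauche contacts → 0.0 kcal/mol.
D (eclipsed): Ph–CN eclipsed, H–H eclipsed, H–H eclipsed; 2.9 + 1.1 + 1.1 = 5.1 kcal/mol.
E (staggered): Ph–CN gauche; 0.8 = 0.8 kcal/mol.
C has the lowest total (0.0 kcal/mol).

C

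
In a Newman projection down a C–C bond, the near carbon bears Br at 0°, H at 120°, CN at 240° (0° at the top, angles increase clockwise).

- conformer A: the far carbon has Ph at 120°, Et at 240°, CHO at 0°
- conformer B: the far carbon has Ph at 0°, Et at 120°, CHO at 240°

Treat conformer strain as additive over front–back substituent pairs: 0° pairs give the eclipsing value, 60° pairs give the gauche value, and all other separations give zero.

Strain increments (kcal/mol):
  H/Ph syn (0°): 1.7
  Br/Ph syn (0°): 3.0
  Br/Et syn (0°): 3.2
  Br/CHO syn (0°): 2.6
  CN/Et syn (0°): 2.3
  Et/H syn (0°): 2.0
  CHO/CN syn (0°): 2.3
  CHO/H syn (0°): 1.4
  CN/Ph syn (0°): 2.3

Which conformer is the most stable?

A is eclipsed. Br at 0° is eclipsed with CHO at 0° (2.6); H at 120° is eclipsed with Ph at 120° (1.7); CN at 240° is eclipsed with Et at 240° (2.3). Total 6.6 kcal/mol.
B is eclipsed. Br at 0° is eclipsed with Ph at 0° (3.0); H at 120° is eclipsed with Et at 120° (2.0); CN at 240° is eclipsed with CHO at 240° (2.3). Total 7.3 kcal/mol.
A has the lowest total (6.6 kcal/mol).

A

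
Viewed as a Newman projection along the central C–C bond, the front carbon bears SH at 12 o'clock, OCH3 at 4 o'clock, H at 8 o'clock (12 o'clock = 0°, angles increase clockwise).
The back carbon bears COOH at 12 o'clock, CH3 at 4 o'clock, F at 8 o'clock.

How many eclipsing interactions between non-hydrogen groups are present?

Non-H eclipsing pairs: SH(0°)/COOH(0°); OCH3(120°)/CH3(120°) — 2 interactions.

2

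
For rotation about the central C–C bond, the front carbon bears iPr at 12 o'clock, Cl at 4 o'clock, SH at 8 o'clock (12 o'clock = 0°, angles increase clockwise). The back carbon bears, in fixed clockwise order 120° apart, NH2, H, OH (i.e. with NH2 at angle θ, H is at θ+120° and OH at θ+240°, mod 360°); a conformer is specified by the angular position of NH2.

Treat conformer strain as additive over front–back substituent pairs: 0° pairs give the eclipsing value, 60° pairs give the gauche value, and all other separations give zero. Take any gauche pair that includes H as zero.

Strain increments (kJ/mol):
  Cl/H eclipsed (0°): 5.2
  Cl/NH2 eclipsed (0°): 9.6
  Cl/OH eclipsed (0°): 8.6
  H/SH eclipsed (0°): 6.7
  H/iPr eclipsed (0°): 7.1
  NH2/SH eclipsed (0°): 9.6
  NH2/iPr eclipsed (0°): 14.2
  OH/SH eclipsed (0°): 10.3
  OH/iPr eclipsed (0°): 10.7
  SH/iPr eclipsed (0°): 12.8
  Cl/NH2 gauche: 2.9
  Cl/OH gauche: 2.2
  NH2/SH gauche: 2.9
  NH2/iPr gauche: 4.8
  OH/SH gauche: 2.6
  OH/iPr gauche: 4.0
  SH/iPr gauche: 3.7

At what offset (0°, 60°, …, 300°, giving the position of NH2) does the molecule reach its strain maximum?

NH2 at 0° (eclipsed): iPr(0°)/NH2(0°) eclipsed 14.2; Cl(120°)/H(120°) eclipsed 5.2; SH(240°)/OH(240°) eclipsed 10.3 → 29.7 kJ/mol.
NH2 at 60° (staggered): iPr(0°)/NH2(60°) gauche 4.8; iPr(0°)/OH(300°) gauche 4.0; Cl(120°)/NH2(60°) gauche 2.9; SH(240°)/OH(300°) gauche 2.6 → 14.3 kJ/mol.
NH2 at 120° (eclipsed): iPr(0°)/OH(0°) eclipsed 10.7; Cl(120°)/NH2(120°) eclipsed 9.6; SH(240°)/H(240°) eclipsed 6.7 → 27.0 kJ/mol.
NH2 at 180° (staggered): iPr(0°)/OH(60°) gauche 4.0; Cl(120°)/NH2(180°) gauche 2.9; Cl(120°)/OH(60°) gauche 2.2; SH(240°)/NH2(180°) gauche 2.9 → 12.0 kJ/mol.
NH2 at 240° (eclipsed): iPr(0°)/H(0°) eclipsed 7.1; Cl(120°)/OH(120°) eclipsed 8.6; SH(240°)/NH2(240°) eclipsed 9.6 → 25.3 kJ/mol.
NH2 at 300° (staggered): iPr(0°)/NH2(300°) gauche 4.8; Cl(120°)/OH(180°) gauche 2.2; SH(240°)/NH2(300°) gauche 2.9; SH(240°)/OH(180°) gauche 2.6 → 12.5 kJ/mol.
The maximum (29.7 kJ/mol) occurs with NH2 at 0°.

0°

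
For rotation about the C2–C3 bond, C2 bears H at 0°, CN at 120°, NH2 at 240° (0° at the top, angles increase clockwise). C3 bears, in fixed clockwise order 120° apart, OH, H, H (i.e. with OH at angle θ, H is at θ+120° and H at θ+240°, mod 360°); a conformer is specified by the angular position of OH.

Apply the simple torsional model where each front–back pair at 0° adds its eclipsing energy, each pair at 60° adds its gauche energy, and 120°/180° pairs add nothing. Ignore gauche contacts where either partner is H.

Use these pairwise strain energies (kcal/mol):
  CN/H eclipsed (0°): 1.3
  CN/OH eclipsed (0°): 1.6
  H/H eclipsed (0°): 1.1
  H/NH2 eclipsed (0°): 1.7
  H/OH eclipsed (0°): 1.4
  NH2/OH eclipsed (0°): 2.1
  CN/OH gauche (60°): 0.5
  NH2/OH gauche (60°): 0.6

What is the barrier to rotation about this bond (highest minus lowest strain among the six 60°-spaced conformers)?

4.0 kcal/mol

OH at 0° is eclipsed. H at 0° is eclipsed with OH at 0° (1.4); CN at 120° is eclipsed with H at 120° (1.3); NH2 at 240° is eclipsed with H at 240° (1.7). Total 4.4 kcal/mol.
OH at 60° is staggered. CN at 120° is gauche with OH at 60° (0.5). Total 0.5 kcal/mol.
OH at 120° is eclipsed. H at 0° is eclipsed with H at 0° (1.1); CN at 120° is eclipsed with OH at 120° (1.6); NH2 at 240° is eclipsed with H at 240° (1.7). Total 4.4 kcal/mol.
OH at 180° is staggered. CN at 120° is gauche with OH at 180° (0.5); NH2 at 240° is gauche with OH at 180° (0.6). Total 1.1 kcal/mol.
OH at 240° is eclipsed. H at 0° is eclipsed with H at 0° (1.1); CN at 120° is eclipsed with H at 120° (1.3); NH2 at 240° is eclipsed with OH at 240° (2.1). Total 4.5 kcal/mol.
OH at 300° is staggered. NH2 at 240° is gauche with OH at 300° (0.6). Total 0.6 kcal/mol.
Max at 240° (4.5 kcal/mol), min at 60° (0.5 kcal/mol); barrier = 4.0 kcal/mol.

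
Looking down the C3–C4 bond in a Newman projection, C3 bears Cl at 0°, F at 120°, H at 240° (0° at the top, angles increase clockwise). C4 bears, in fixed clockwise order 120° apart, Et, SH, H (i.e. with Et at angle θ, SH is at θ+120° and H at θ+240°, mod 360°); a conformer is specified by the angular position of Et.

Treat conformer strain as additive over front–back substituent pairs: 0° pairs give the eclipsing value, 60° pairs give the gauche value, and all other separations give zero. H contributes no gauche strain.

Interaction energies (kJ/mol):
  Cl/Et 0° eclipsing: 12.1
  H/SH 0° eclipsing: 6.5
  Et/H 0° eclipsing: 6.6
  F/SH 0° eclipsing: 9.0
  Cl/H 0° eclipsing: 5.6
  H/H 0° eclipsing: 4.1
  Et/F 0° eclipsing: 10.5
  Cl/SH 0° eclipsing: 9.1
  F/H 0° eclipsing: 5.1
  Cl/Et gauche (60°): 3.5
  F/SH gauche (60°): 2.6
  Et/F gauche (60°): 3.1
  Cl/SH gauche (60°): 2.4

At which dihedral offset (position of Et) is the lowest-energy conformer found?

180°

Et at 0° (eclipsed): Cl(0°)/Et(0°) eclipsed 12.1; F(120°)/SH(120°) eclipsed 9.0; H(240°)/H(240°) eclipsed 4.1 → 25.2 kJ/mol.
Et at 60° (staggered): Cl(0°)/Et(60°) gauche 3.5; F(120°)/Et(60°) gauche 3.1; F(120°)/SH(180°) gauche 2.6 → 9.2 kJ/mol.
Et at 120° (eclipsed): Cl(0°)/H(0°) eclipsed 5.6; F(120°)/Et(120°) eclipsed 10.5; H(240°)/SH(240°) eclipsed 6.5 → 22.6 kJ/mol.
Et at 180° (staggered): Cl(0°)/SH(300°) gauche 2.4; F(120°)/Et(180°) gauche 3.1 → 5.5 kJ/mol.
Et at 240° (eclipsed): Cl(0°)/SH(0°) eclipsed 9.1; F(120°)/H(120°) eclipsed 5.1; H(240°)/Et(240°) eclipsed 6.6 → 20.8 kJ/mol.
Et at 300° (staggered): Cl(0°)/Et(300°) gauche 3.5; Cl(0°)/SH(60°) gauche 2.4; F(120°)/SH(60°) gauche 2.6 → 8.5 kJ/mol.
The minimum (5.5 kJ/mol) occurs with Et at 180°.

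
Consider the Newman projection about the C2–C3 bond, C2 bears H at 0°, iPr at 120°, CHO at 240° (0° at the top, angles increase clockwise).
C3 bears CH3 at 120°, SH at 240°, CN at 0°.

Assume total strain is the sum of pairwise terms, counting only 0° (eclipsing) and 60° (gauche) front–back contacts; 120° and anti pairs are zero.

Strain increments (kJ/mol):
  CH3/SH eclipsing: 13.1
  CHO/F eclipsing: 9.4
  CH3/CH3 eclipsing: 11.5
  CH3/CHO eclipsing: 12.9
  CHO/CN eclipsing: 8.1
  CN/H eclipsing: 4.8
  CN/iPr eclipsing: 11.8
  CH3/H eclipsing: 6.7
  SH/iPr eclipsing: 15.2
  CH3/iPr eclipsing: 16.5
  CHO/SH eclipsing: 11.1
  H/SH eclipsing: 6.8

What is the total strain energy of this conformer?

This conformer (eclipsed): H(0°)/CN(0°) eclipsed 4.8; iPr(120°)/CH3(120°) eclipsed 16.5; CHO(240°)/SH(240°) eclipsed 11.1 → 32.4 kJ/mol.

32.4 kJ/mol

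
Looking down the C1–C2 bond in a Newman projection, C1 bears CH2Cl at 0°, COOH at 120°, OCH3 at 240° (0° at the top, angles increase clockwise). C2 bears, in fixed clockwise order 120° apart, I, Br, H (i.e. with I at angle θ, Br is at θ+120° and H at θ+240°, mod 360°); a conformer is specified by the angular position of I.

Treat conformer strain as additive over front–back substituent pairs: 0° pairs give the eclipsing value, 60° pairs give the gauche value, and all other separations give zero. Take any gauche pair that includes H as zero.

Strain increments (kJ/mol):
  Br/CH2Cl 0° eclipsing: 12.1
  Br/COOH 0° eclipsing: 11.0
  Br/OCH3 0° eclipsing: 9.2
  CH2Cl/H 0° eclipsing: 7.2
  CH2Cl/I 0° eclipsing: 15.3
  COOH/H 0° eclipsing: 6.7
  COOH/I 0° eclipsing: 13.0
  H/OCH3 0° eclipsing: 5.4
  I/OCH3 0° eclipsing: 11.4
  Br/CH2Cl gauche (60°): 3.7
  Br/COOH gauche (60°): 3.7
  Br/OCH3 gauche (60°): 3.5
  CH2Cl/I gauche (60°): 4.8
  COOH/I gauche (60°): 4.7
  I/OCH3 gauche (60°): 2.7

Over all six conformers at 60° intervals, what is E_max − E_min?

I at 0° (eclipsed): CH2Cl(0°)/I(0°) eclipsed 15.3; COOH(120°)/Br(120°) eclipsed 11.0; OCH3(240°)/H(240°) eclipsed 5.4 → 31.7 kJ/mol.
I at 60° (staggered): CH2Cl(0°)/I(60°) gauche 4.8; COOH(120°)/I(60°) gauche 4.7; COOH(120°)/Br(180°) gauche 3.7; OCH3(240°)/Br(180°) gauche 3.5 → 16.7 kJ/mol.
I at 120° (eclipsed): CH2Cl(0°)/H(0°) eclipsed 7.2; COOH(120°)/I(120°) eclipsed 13.0; OCH3(240°)/Br(240°) eclipsed 9.2 → 29.4 kJ/mol.
I at 180° (staggered): CH2Cl(0°)/Br(300°) gauche 3.7; COOH(120°)/I(180°) gauche 4.7; OCH3(240°)/I(180°) gauche 2.7; OCH3(240°)/Br(300°) gauche 3.5 → 14.6 kJ/mol.
I at 240° (eclipsed): CH2Cl(0°)/Br(0°) eclipsed 12.1; COOH(120°)/H(120°) eclipsed 6.7; OCH3(240°)/I(240°) eclipsed 11.4 → 30.2 kJ/mol.
I at 300° (staggered): CH2Cl(0°)/I(300°) gauche 4.8; CH2Cl(0°)/Br(60°) gauche 3.7; COOH(120°)/Br(60°) gauche 3.7; OCH3(240°)/I(300°) gauche 2.7 → 14.9 kJ/mol.
Max at 0° (31.7 kJ/mol), min at 180° (14.6 kJ/mol); barrier = 17.1 kJ/mol.

17.1 kJ/mol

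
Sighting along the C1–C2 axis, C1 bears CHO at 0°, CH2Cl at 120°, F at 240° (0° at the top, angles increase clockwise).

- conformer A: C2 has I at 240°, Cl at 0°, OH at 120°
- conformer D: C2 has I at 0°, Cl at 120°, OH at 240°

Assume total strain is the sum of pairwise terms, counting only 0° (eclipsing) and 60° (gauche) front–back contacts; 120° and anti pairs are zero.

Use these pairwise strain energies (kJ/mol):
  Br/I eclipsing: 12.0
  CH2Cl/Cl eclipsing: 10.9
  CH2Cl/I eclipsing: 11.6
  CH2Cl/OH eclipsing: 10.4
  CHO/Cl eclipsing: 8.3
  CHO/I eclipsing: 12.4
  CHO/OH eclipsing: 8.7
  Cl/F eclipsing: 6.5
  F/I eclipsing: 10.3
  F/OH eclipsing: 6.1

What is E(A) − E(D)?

A (eclipsed): CHO–Cl eclipsed, CH2Cl–OH eclipsed, F–I eclipsed; 8.3 + 10.4 + 10.3 = 29.0 kJ/mol.
D (eclipsed): CHO–I eclipsed, CH2Cl–Cl eclipsed, F–OH eclipsed; 12.4 + 10.9 + 6.1 = 29.4 kJ/mol.
E(A) − E(D) = 29.0 − 29.4 = -0.4 kJ/mol.

-0.4 kJ/mol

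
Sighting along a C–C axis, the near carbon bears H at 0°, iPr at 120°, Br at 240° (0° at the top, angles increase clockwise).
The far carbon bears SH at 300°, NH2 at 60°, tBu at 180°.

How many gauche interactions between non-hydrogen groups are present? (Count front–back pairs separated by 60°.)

Non-H gauche pairs: iPr(120°)/NH2(60°); iPr(120°)/tBu(180°); Br(240°)/SH(300°); Br(240°)/tBu(180°) — 4 interactions.

4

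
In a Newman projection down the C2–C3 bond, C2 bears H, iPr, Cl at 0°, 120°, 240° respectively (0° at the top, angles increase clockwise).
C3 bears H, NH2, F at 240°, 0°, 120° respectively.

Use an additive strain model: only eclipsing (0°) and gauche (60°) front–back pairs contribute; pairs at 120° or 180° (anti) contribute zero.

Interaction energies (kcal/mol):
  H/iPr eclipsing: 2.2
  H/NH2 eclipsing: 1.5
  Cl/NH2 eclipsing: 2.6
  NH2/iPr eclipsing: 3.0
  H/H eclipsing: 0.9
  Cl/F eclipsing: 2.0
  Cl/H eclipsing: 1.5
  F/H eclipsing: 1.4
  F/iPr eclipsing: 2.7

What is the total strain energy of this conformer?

This conformer (eclipsed): H(0°)/NH2(0°) eclipsed 1.5; iPr(120°)/F(120°) eclipsed 2.7; Cl(240°)/H(240°) eclipsed 1.5 → 5.7 kcal/mol.

5.7 kcal/mol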